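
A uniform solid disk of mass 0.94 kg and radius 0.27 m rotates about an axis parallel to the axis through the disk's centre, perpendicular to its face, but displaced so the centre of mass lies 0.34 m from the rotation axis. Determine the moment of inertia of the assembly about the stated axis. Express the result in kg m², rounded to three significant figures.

0.143

I_cm = (1/2)MR² = (1/2)(0.94)(0.27)² = 0.034263 kg m²; centre at d = 0.34 m, so I = I_cm + Md² gives I = 0.034263 + (0.94)(0.34)² = 0.14293 kg m².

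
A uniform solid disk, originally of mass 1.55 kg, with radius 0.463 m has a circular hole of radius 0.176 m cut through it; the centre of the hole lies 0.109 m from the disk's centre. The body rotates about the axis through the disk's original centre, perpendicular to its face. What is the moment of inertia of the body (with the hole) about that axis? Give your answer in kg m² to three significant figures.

Unpierced body about its centre: I₀ = (1/2)MR² = (1/2)(1.55)(0.463)² = 0.16614 kg m².
The removed disk has mass m = M·(r/R)² = (1.55)(0.176/0.463)² = 0.22397 kg (same uniform areal density).
Its moment of inertia about the rotation axis (parallel-axis theorem): I_hole = (1/2)mr² + md² = (1/2)(0.22397)(0.176)² + (0.22397)(0.109)² = 0.0061299 kg m².
Treating the hole as negative mass, I = I₀ − I_hole = 0.16614 − 0.0061299 = 0.16001 kg m².

0.160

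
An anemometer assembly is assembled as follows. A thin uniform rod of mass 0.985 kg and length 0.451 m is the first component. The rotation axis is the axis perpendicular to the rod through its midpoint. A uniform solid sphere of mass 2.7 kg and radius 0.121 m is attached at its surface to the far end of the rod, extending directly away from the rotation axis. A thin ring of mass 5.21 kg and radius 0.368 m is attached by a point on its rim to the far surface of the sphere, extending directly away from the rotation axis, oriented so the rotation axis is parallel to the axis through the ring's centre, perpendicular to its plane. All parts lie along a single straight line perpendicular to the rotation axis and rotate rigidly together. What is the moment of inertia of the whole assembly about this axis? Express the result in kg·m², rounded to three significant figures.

4.70

Thin rod: I_cm = (1/12)ML² = (1/12)(0.985)(0.451)² = 0.016696 kg·m²; axis through the centre, so I = 0.016696 kg·m².
Solid sphere: I_cm = (2/5)MR² = (2/5)(2.7)(0.121)² = 0.015812 kg·m²; centre at d = 0.2255 + 0.121 = 0.3465 m, so I = I_cm + Md² gives I = 0.015812 + (2.7)(0.3465)² = 0.33998 kg·m².
Thin ring: I_cm = MR² = (5.21)(0.368)² = 0.70556 kg·m²; centre at d = 0.2255 + 0.121 + 0.121 + 0.368 = 0.8355 m, so I = I_cm + Md² gives I = 0.70556 + (5.21)(0.8355)² = 4.3425 kg·m².
Total I = 0.016696 + 0.33998 + 4.3425 = 4.6991 kg·m².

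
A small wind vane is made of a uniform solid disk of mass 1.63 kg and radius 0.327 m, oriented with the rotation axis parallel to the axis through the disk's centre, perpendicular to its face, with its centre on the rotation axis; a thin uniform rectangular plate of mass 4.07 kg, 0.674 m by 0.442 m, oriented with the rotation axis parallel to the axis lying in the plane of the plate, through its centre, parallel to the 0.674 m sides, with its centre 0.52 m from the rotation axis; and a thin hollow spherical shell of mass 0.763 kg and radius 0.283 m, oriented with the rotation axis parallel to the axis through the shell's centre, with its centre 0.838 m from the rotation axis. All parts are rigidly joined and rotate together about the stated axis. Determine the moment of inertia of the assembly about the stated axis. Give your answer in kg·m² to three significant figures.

Solid disk: I_cm = (1/2)MR² = (1/2)(1.63)(0.327)² = 0.087147 kg·m²; axis through the centre, so I = 0.087147 kg·m².
Rectangular plate: I_cm = (1/12)Mb² = (1/12)(4.07)(0.442)² = 0.066261 kg·m²; centre at d = 0.52 m, so the parallel axis theorem gives I = 0.066261 + (4.07)(0.52)² = 1.1668 kg·m².
Spherical shell: I_cm = (2/3)MR² = (2/3)(0.763)(0.283)² = 0.040739 kg·m²; centre at d = 0.838 m, so the parallel axis theorem gives I = 0.040739 + (0.763)(0.838)² = 0.57655 kg·m².
Total I = 0.087147 + 1.1668 + 0.57655 = 1.8305 kg·m².

1.83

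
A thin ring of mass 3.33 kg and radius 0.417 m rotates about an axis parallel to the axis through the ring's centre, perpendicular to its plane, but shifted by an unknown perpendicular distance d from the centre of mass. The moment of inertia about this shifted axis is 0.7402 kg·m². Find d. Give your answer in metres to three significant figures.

0.220

About the centre-of-mass axis, I_cm = MR² = (3.33)(0.417)² = 0.57905 kg·m².
Parallel axis theorem: I = I_cm + Md², so Md² = 0.7402 − 0.57905 = 0.16115 kg·m².
d = √(0.16115 / 3.33) = 0.21998 m.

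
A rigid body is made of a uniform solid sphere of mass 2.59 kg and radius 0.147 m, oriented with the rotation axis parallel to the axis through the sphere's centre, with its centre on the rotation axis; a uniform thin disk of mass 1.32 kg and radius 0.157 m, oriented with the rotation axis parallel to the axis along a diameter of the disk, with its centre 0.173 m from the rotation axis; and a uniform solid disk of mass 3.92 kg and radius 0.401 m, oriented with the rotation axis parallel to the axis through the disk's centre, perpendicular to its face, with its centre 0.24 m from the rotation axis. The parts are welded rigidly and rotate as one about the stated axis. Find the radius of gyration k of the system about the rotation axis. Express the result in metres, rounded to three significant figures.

Solid sphere: I_cm = (2/5)MR² = (2/5)(2.59)(0.147)² = 0.022387 kg m²; axis through the centre, so I = 0.022387 kg m².
Thin disk: I_cm = (1/4)MR² = (1/4)(1.32)(0.157)² = 0.0081342 kg m²; centre at d = 0.173 m, so the parallel axis theorem gives I = 0.0081342 + (1.32)(0.173)² = 0.04764 kg m².
Solid disk: I_cm = (1/2)MR² = (1/2)(3.92)(0.401)² = 0.31517 kg m²; centre at d = 0.24 m, so the parallel axis theorem gives I = 0.31517 + (3.92)(0.24)² = 0.54096 kg m².
Total I = 0.61099 kg m²; total mass M = 7.83 kg.
k = √(I/M) = √(0.61099/7.83) = 0.27934 m.

0.279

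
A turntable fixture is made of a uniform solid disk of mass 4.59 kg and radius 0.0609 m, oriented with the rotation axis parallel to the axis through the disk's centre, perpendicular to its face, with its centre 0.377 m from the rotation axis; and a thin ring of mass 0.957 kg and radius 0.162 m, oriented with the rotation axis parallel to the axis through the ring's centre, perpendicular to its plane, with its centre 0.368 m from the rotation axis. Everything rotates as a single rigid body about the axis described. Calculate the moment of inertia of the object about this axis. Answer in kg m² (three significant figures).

0.816

Solid disk: I_cm = (1/2)MR² = (1/2)(4.59)(0.0609)² = 0.0085117 kg m²; centre at d = 0.377 m, so I = I_cm + Md² gives I = 0.0085117 + (4.59)(0.377)² = 0.66088 kg m².
Thin ring: I_cm = MR² = (0.957)(0.162)² = 0.025116 kg m²; centre at d = 0.368 m, so I = I_cm + Md² gives I = 0.025116 + (0.957)(0.368)² = 0.15472 kg m².
Total I = 0.66088 + 0.15472 = 0.8156 kg m².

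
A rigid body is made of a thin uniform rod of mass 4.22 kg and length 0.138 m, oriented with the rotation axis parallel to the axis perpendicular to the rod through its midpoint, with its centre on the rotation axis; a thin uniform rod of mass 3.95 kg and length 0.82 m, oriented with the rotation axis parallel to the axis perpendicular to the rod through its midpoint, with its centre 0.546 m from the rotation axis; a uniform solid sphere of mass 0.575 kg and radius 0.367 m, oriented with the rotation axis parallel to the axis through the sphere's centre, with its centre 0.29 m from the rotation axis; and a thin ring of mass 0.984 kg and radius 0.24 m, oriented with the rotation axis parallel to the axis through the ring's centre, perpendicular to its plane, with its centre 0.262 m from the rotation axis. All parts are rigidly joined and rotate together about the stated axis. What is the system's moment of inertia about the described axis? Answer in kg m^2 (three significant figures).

Thin rod: I_cm = (1/12)ML² = (1/12)(4.22)(0.138)² = 0.0066971 kg m^2; axis through the centre, so I = 0.0066971 kg m^2.
Thin rod: I_cm = (1/12)ML² = (1/12)(3.95)(0.82)² = 0.22133 kg m^2; centre at d = 0.546 m, so I = I_cm + Md² gives I = 0.22133 + (3.95)(0.546)² = 1.3989 kg m^2.
Solid sphere: I_cm = (2/5)MR² = (2/5)(0.575)(0.367)² = 0.030978 kg m^2; centre at d = 0.29 m, so I = I_cm + Md² gives I = 0.030978 + (0.575)(0.29)² = 0.079336 kg m^2.
Thin ring: I_cm = MR² = (0.984)(0.24)² = 0.056678 kg m^2; centre at d = 0.262 m, so I = I_cm + Md² gives I = 0.056678 + (0.984)(0.262)² = 0.12422 kg m^2.
Total I = 0.0066971 + 1.3989 + 0.079336 + 0.12422 = 1.6091 kg m^2.

1.61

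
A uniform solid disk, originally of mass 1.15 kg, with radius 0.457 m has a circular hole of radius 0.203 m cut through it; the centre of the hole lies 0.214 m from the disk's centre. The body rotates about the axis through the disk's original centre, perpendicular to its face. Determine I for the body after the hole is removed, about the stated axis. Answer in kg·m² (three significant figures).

0.105

Unpierced body about its centre: I₀ = (1/2)MR² = (1/2)(1.15)(0.457)² = 0.12009 kg·m².
The removed disk has mass m = M·(r/R)² = (1.15)(0.203/0.457)² = 0.22691 kg (same uniform areal density).
Its moment of inertia about the rotation axis (parallel-axis theorem): I_hole = (1/2)mr² + md² = (1/2)(0.22691)(0.203)² + (0.22691)(0.214)² = 0.015067 kg·m².
Treating the hole as negative mass, I = I₀ − I_hole = 0.12009 − 0.015067 = 0.10502 kg·m².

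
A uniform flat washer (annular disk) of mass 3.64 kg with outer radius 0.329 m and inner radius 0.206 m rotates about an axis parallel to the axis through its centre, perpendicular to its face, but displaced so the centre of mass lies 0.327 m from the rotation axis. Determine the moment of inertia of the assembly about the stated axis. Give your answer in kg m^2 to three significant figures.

I_cm = (1/2)M(R²+r²) = (1/2)(3.64)[(0.329)² + (0.206)²] = 0.27423 kg m^2; centre at d = 0.327 m, so the parallel axis theorem gives I = 0.27423 + (3.64)(0.327)² = 0.66345 kg m^2.

0.663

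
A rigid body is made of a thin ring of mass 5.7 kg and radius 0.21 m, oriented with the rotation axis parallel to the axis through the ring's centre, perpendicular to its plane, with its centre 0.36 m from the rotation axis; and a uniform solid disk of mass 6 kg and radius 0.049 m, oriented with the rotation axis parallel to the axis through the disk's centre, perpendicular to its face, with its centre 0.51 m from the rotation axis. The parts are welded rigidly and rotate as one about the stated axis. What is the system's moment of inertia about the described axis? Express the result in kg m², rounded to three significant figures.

2.56

Thin ring: I_cm = MR² = (5.7)(0.21)² = 0.25137 kg m²; centre at d = 0.36 m, so I = I_cm + Md² gives I = 0.25137 + (5.7)(0.36)² = 0.99009 kg m².
Solid disk: I_cm = (1/2)MR² = (1/2)(6)(0.049)² = 0.007203 kg m²; centre at d = 0.51 m, so I = I_cm + Md² gives I = 0.007203 + (6)(0.51)² = 1.5678 kg m².
Total I = 0.99009 + 1.5678 = 2.5579 kg m².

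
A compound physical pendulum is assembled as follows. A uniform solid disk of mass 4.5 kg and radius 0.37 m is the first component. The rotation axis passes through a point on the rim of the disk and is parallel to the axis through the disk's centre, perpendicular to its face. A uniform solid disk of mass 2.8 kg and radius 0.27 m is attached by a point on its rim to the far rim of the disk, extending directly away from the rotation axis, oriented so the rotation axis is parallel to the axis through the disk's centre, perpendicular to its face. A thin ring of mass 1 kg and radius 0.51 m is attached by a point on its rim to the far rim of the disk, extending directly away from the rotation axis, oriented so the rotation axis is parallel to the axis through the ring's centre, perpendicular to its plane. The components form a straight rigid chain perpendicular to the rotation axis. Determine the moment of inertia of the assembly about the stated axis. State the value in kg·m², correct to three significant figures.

Solid disk: I_cm = (1/2)MR² = (1/2)(4.5)(0.37)² = 0.30802 kg·m²; centre at d = 0.37 m, so the parallel axis theorem gives I = 0.30802 + (4.5)(0.37)² = 0.92407 kg·m².
Solid disk: I_cm = (1/2)MR² = (1/2)(2.8)(0.27)² = 0.10206 kg·m²; centre at d = 0.37 + 0.37 + 0.27 = 1.01 m, so the parallel axis theorem gives I = 0.10206 + (2.8)(1.01)² = 2.9583 kg·m².
Thin ring: I_cm = MR² = (1)(0.51)² = 0.2601 kg·m²; centre at d = 0.37 + 0.37 + 0.27 + 0.27 + 0.51 = 1.79 m, so the parallel axis theorem gives I = 0.2601 + (1)(1.79)² = 3.4642 kg·m².
Total I = 0.92407 + 2.9583 + 3.4642 = 7.3466 kg·m².

7.35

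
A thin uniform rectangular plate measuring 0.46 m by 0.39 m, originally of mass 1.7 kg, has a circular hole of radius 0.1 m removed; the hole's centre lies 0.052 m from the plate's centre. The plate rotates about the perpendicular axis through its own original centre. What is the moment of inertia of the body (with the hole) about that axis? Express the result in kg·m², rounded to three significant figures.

Unpierced body about its centre: I₀ = (1/12)M(a²+b²) = (1/12)(1.7)[(0.46)² + (0.39)²] = 0.051524 kg·m².
The removed disk has mass m = M·πr²/(ab) = (1.7)·π(0.1)²/(0.46·0.39) = 0.2977 kg (same uniform areal density).
Its moment of inertia about the rotation axis (parallel-axis theorem): I_hole = (1/2)mr² + md² = (1/2)(0.2977)(0.1)² + (0.2977)(0.052)² = 0.0022935 kg·m².
Treating the hole as negative mass, I = I₀ − I_hole = 0.051524 − 0.0022935 = 0.049231 kg·m².

0.0492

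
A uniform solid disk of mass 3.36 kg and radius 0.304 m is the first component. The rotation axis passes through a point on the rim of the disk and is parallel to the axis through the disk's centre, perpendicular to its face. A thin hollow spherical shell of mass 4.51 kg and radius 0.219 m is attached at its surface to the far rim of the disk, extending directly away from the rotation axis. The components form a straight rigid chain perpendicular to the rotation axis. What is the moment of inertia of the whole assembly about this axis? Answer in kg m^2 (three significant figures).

Solid disk: I_cm = (1/2)MR² = (1/2)(3.36)(0.304)² = 0.15526 kg m^2; centre at d = 0.304 m, so the parallel axis theorem gives I = 0.15526 + (3.36)(0.304)² = 0.46578 kg m^2.
Spherical shell: I_cm = (2/3)MR² = (2/3)(4.51)(0.219)² = 0.1442 kg m^2; centre at d = 0.304 + 0.304 + 0.219 = 0.827 m, so the parallel axis theorem gives I = 0.1442 + (4.51)(0.827)² = 3.2287 kg m^2.
Total I = 0.46578 + 3.2287 = 3.6945 kg m^2.

3.69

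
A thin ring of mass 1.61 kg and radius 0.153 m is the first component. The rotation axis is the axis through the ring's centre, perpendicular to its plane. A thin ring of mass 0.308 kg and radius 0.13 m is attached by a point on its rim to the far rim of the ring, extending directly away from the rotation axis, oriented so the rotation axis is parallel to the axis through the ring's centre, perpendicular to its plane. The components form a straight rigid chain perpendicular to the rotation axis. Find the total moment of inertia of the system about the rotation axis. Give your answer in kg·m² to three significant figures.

0.0676

Thin ring: I_cm = MR² = (1.61)(0.153)² = 0.037688 kg·m²; axis through the centre, so I = 0.037688 kg·m².
Thin ring: I_cm = MR² = (0.308)(0.13)² = 0.0052052 kg·m²; centre at d = 0.153 + 0.13 = 0.283 m, so I = I_cm + Md² gives I = 0.0052052 + (0.308)(0.283)² = 0.029873 kg·m².
Total I = 0.037688 + 0.029873 = 0.067561 kg·m².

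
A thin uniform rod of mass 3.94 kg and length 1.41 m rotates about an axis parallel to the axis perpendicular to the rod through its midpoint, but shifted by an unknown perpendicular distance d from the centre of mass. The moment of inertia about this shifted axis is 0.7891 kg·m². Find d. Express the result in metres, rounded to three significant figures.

About the centre-of-mass axis, I_cm = (1/12)ML² = (1/12)(3.94)(1.41)² = 0.65276 kg·m².
Parallel axis theorem: I = I_cm + Md², so Md² = 0.7891 − 0.65276 = 0.13634 kg·m².
d = √(0.13634 / 3.94) = 0.18602 m.

0.186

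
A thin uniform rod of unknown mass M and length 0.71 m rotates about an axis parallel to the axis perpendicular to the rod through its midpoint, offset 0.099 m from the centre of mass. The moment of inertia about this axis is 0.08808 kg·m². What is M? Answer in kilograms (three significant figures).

I = I_cm + Md² = (1/12)ML² + Md² = M·[0.0833333·(0.71)² + (0.099)²] = M·0.051809.
So M = 0.08808 / 0.051809 = 1.7001 kg.

1.70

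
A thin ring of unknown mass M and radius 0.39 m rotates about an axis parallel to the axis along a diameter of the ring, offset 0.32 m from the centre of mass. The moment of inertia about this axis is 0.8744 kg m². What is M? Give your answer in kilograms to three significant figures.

4.90

I = I_cm + Md² = (1/2)MR² + Md² = M·[0.5·(0.39)² + (0.32)²] = M·0.17845.
So M = 0.8744 / 0.17845 = 4.9 kg.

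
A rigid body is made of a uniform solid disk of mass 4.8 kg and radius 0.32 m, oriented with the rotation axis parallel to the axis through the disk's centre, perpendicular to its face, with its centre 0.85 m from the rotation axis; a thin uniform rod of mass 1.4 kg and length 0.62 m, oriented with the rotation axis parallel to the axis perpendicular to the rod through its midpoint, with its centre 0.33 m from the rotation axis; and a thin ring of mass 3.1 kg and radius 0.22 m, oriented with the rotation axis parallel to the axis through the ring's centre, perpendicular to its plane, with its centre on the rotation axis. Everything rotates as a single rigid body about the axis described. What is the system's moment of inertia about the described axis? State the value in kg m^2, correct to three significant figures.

4.06

Solid disk: I_cm = (1/2)MR² = (1/2)(4.8)(0.32)² = 0.24576 kg m^2; centre at d = 0.85 m, so the parallel axis theorem gives I = 0.24576 + (4.8)(0.85)² = 3.7138 kg m^2.
Thin rod: I_cm = (1/12)ML² = (1/12)(1.4)(0.62)² = 0.044847 kg m^2; centre at d = 0.33 m, so the parallel axis theorem gives I = 0.044847 + (1.4)(0.33)² = 0.19731 kg m^2.
Thin ring: I_cm = MR² = (3.1)(0.22)² = 0.15004 kg m^2; axis through the centre, so I = 0.15004 kg m^2.
Total I = 3.7138 + 0.19731 + 0.15004 = 4.0611 kg m^2.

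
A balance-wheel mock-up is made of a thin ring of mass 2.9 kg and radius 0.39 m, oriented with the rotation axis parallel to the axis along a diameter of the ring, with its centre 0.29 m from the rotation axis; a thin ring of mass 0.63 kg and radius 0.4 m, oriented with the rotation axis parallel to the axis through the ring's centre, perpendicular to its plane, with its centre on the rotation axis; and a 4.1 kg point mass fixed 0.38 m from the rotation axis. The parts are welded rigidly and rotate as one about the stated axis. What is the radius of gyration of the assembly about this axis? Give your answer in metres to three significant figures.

0.389

Thin ring: I_cm = (1/2)MR² = (1/2)(2.9)(0.39)² = 0.22055 kg m^2; centre at d = 0.29 m, so I = I_cm + Md² gives I = 0.22055 + (2.9)(0.29)² = 0.46443 kg m^2.
Thin ring: I_cm = MR² = (0.63)(0.4)² = 0.1008 kg m^2; axis through the centre, so I = 0.1008 kg m^2.
Point mass: I_cm = 0; centre at d = 0.38 m, so I = I_cm + Md² gives I = 0 + (4.1)(0.38)² = 0.59204 kg m^2.
Total I = 1.1573 kg m^2; total mass M = 7.63 kg.
k = √(I/M) = √(1.1573/7.63) = 0.38945 m.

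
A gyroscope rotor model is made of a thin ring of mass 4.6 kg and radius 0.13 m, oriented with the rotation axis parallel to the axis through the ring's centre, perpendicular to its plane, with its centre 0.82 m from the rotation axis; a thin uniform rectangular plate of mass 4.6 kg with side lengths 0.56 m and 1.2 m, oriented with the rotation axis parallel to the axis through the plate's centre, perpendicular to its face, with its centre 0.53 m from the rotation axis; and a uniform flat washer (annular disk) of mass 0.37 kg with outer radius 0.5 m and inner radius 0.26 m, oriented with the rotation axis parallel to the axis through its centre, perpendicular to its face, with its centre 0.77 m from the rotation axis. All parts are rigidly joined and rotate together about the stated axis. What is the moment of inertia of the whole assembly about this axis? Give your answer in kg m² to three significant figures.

5.41

Thin ring: I_cm = MR² = (4.6)(0.13)² = 0.07774 kg m²; centre at d = 0.82 m, so I = I_cm + Md² gives I = 0.07774 + (4.6)(0.82)² = 3.1708 kg m².
Rectangular plate: I_cm = (1/12)M(a²+b²) = (1/12)(4.6)[(0.56)² + (1.2)²] = 0.67221 kg m²; centre at d = 0.53 m, so I = I_cm + Md² gives I = 0.67221 + (4.6)(0.53)² = 1.9644 kg m².
Annular disk: I_cm = (1/2)M(R²+r²) = (1/2)(0.37)[(0.5)² + (0.26)²] = 0.058756 kg m²; centre at d = 0.77 m, so I = I_cm + Md² gives I = 0.058756 + (0.37)(0.77)² = 0.27813 kg m².
Total I = 3.1708 + 1.9644 + 0.27813 = 5.4133 kg m².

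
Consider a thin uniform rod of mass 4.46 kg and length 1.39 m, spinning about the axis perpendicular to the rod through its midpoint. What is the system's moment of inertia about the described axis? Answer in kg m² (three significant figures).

0.718

I_cm = (1/12)ML² = (1/12)(4.46)(1.39)² = 0.7181 kg m²; axis through the centre, so I = 0.7181 kg m².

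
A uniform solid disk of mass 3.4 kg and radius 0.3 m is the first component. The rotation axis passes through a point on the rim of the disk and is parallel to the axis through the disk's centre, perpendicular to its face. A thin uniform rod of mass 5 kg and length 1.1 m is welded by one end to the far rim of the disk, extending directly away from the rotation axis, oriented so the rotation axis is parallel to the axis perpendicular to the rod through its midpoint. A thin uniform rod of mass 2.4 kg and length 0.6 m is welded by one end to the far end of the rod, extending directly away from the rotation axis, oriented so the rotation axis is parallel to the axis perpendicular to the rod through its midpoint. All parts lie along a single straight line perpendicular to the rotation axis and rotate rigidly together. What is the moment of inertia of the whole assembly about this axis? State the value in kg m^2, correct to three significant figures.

Solid disk: I_cm = (1/2)MR² = (1/2)(3.4)(0.3)² = 0.153 kg m^2; centre at d = 0.3 m, so the parallel axis theorem gives I = 0.153 + (3.4)(0.3)² = 0.459 kg m^2.
Thin rod: I_cm = (1/12)ML² = (1/12)(5)(1.1)² = 0.50417 kg m^2; centre at d = 0.3 + 0.3 + 0.55 = 1.15 m, so the parallel axis theorem gives I = 0.50417 + (5)(1.15)² = 7.1167 kg m^2.
Thin rod: I_cm = (1/12)ML² = (1/12)(2.4)(0.6)² = 0.072 kg m^2; centre at d = 0.3 + 0.3 + 0.55 + 0.55 + 0.3 = 2 m, so the parallel axis theorem gives I = 0.072 + (2.4)(2)² = 9.672 kg m^2.
Total I = 0.459 + 7.1167 + 9.672 = 17.248 kg m^2.

17.2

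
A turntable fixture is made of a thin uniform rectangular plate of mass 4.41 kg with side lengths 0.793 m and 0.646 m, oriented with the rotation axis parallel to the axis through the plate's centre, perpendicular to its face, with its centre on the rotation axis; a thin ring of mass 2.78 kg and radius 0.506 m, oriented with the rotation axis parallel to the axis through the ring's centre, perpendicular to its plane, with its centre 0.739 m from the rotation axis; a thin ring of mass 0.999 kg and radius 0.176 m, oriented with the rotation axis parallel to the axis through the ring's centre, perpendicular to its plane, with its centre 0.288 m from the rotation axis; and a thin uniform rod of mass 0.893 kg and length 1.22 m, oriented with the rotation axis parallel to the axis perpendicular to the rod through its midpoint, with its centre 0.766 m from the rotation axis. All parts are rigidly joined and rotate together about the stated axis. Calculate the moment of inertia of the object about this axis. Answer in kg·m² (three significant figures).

3.36

Rectangular plate: I_cm = (1/12)M(a²+b²) = (1/12)(4.41)[(0.793)² + (0.646)²] = 0.38447 kg·m²; axis through the centre, so I = 0.38447 kg·m².
Thin ring: I_cm = MR² = (2.78)(0.506)² = 0.71178 kg·m²; centre at d = 0.739 m, so I = I_cm + Md² gives I = 0.71178 + (2.78)(0.739)² = 2.23 kg·m².
Thin ring: I_cm = MR² = (0.999)(0.176)² = 0.030945 kg·m²; centre at d = 0.288 m, so I = I_cm + Md² gives I = 0.030945 + (0.999)(0.288)² = 0.11381 kg·m².
Thin rod: I_cm = (1/12)ML² = (1/12)(0.893)(1.22)² = 0.11076 kg·m²; centre at d = 0.766 m, so I = I_cm + Md² gives I = 0.11076 + (0.893)(0.766)² = 0.63473 kg·m².
Total I = 0.38447 + 2.23 + 0.11381 + 0.63473 = 3.363 kg·m².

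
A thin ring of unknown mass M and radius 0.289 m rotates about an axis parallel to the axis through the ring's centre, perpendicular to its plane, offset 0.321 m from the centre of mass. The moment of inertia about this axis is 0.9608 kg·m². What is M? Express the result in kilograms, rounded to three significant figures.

I = I_cm + Md² = MR² + Md² = M·[1·(0.289)² + (0.321)²] = M·0.18656.
So M = 0.9608 / 0.18656 = 5.15 kg.

5.15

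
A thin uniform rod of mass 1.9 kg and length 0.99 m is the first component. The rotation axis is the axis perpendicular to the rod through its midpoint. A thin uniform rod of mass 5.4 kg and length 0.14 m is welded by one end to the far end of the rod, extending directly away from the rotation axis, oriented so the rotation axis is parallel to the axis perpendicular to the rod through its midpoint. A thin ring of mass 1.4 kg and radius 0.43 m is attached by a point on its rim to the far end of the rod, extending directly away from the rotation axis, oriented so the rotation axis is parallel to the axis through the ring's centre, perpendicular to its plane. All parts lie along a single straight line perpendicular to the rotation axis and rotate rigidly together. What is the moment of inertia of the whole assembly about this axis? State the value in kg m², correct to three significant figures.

3.73

Thin rod: I_cm = (1/12)ML² = (1/12)(1.9)(0.99)² = 0.15518 kg m²; axis through the centre, so I = 0.15518 kg m².
Thin rod: I_cm = (1/12)ML² = (1/12)(5.4)(0.14)² = 0.00882 kg m²; centre at d = 0.495 + 0.07 = 0.565 m, so I = I_cm + Md² gives I = 0.00882 + (5.4)(0.565)² = 1.7326 kg m².
Thin ring: I_cm = MR² = (1.4)(0.43)² = 0.25886 kg m²; centre at d = 0.495 + 0.07 + 0.07 + 0.43 = 1.065 m, so I = I_cm + Md² gives I = 0.25886 + (1.4)(1.065)² = 1.8468 kg m².
Total I = 0.15518 + 1.7326 + 1.8468 = 3.7346 kg m².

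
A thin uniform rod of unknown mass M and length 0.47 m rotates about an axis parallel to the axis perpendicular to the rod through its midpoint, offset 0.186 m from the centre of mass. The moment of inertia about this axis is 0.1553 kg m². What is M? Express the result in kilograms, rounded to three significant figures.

2.93

I = I_cm + Md² = (1/12)ML² + Md² = M·[0.0833333·(0.47)² + (0.186)²] = M·0.053004.
So M = 0.1553 / 0.053004 = 2.9299 kg.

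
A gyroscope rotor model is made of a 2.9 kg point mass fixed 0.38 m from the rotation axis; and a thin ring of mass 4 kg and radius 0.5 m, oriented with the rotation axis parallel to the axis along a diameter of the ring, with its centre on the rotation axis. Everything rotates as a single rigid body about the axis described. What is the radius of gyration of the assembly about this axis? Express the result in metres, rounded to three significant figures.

Point mass: I_cm = 0; centre at d = 0.38 m, so the parallel axis theorem gives I = 0 + (2.9)(0.38)² = 0.41876 kg m^2.
Thin ring: I_cm = (1/2)MR² = (1/2)(4)(0.5)² = 0.5 kg m^2; axis through the centre, so I = 0.5 kg m^2.
Total I = 0.91876 kg m^2; total mass M = 6.9 kg.
k = √(I/M) = √(0.91876/6.9) = 0.3649 m.

0.365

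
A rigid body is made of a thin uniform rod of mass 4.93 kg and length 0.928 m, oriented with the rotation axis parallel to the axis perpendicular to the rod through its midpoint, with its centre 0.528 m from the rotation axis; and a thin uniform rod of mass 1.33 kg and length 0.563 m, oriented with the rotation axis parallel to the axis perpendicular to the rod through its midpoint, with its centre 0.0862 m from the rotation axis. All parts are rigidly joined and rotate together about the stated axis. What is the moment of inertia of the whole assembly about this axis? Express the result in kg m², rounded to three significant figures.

1.77

Thin rod: I_cm = (1/12)ML² = (1/12)(4.93)(0.928)² = 0.3538 kg m²; centre at d = 0.528 m, so I = I_cm + Md² gives I = 0.3538 + (4.93)(0.528)² = 1.7282 kg m².
Thin rod: I_cm = (1/12)ML² = (1/12)(1.33)(0.563)² = 0.035131 kg m²; centre at d = 0.0862 m, so I = I_cm + Md² gives I = 0.035131 + (1.33)(0.0862)² = 0.045013 kg m².
Total I = 1.7282 + 0.045013 = 1.7732 kg m².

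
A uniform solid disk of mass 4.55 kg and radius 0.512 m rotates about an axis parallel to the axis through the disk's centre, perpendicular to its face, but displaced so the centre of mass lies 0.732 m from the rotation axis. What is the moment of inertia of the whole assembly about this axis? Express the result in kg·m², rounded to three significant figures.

3.03

I_cm = (1/2)MR² = (1/2)(4.55)(0.512)² = 0.59638 kg·m²; centre at d = 0.732 m, so the parallel axis theorem gives I = 0.59638 + (4.55)(0.732)² = 3.0344 kg·m².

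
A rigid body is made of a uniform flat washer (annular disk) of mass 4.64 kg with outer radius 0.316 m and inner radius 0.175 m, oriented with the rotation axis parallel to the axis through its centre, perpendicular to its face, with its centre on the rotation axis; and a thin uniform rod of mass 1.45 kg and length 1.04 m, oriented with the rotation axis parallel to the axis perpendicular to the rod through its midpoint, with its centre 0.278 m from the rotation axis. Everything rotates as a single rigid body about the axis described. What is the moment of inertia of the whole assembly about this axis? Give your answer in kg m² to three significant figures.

0.545

Annular disk: I_cm = (1/2)M(R²+r²) = (1/2)(4.64)[(0.316)² + (0.175)²] = 0.30272 kg m²; axis through the centre, so I = 0.30272 kg m².
Thin rod: I_cm = (1/12)ML² = (1/12)(1.45)(1.04)² = 0.13069 kg m²; centre at d = 0.278 m, so I = I_cm + Md² gives I = 0.13069 + (1.45)(0.278)² = 0.24276 kg m².
Total I = 0.30272 + 0.24276 = 0.54547 kg m².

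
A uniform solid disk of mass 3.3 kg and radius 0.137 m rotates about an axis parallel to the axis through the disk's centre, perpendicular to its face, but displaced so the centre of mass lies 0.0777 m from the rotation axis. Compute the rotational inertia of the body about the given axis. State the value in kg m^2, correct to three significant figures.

I_cm = (1/2)MR² = (1/2)(3.3)(0.137)² = 0.030969 kg m^2; centre at d = 0.0777 m, so the parallel axis theorem gives I = 0.030969 + (3.3)(0.0777)² = 0.050892 kg m^2.

0.0509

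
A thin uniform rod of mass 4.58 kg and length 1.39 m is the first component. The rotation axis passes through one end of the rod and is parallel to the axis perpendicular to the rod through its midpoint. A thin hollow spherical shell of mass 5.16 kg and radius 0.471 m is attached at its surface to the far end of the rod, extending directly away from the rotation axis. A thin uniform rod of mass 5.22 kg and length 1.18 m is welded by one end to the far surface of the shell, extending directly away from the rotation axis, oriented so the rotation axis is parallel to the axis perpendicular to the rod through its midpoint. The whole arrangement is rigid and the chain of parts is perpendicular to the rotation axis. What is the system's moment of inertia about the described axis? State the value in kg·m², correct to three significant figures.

Thin rod: I_cm = (1/12)ML² = (1/12)(4.58)(1.39)² = 0.73742 kg·m²; centre at d = 0.695 m, so I = I_cm + Md² gives I = 0.73742 + (4.58)(0.695)² = 2.9497 kg·m².
Spherical shell: I_cm = (2/3)MR² = (2/3)(5.16)(0.471)² = 0.76313 kg·m²; centre at d = 0.695 + 0.695 + 0.471 = 1.861 m, so I = I_cm + Md² gives I = 0.76313 + (5.16)(1.861)² = 18.634 kg·m².
Thin rod: I_cm = (1/12)ML² = (1/12)(5.22)(1.18)² = 0.60569 kg·m²; centre at d = 0.695 + 0.695 + 0.471 + 0.471 + 0.59 = 2.922 m, so I = I_cm + Md² gives I = 0.60569 + (5.22)(2.922)² = 45.174 kg·m².
Total I = 2.9497 + 18.634 + 45.174 = 66.758 kg·m².

66.8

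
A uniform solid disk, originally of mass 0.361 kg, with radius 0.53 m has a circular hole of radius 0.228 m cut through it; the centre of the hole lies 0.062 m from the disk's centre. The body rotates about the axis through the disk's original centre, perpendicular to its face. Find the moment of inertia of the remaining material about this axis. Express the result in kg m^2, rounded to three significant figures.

Unpierced body about its centre: I₀ = (1/2)MR² = (1/2)(0.361)(0.53)² = 0.050702 kg m^2.
The removed disk has mass m = M·(r/R)² = (0.361)(0.228/0.53)² = 0.066807 kg (same uniform areal density).
Its moment of inertia about the rotation axis (parallel-axis theorem): I_hole = (1/2)mr² + md² = (1/2)(0.066807)(0.228)² + (0.066807)(0.062)² = 0.0019933 kg m^2.
Treating the hole as negative mass, I = I₀ − I_hole = 0.050702 − 0.0019933 = 0.048709 kg m^2.

0.0487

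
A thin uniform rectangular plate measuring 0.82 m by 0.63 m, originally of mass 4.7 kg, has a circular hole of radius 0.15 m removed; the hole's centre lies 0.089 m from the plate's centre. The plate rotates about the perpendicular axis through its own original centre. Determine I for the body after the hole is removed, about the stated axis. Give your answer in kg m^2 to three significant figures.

Unpierced body about its centre: I₀ = (1/12)M(a²+b²) = (1/12)(4.7)[(0.82)² + (0.63)²] = 0.41881 kg m^2.
The removed disk has mass m = M·πr²/(ab) = (4.7)·π(0.15)²/(0.82·0.63) = 0.6431 kg (same uniform areal density).
Its moment of inertia about the rotation axis (parallel-axis theorem): I_hole = (1/2)mr² + md² = (1/2)(0.6431)(0.15)² + (0.6431)(0.089)² = 0.012329 kg m^2.
Treating the hole as negative mass, I = I₀ − I_hole = 0.41881 − 0.012329 = 0.40648 kg m^2.

0.406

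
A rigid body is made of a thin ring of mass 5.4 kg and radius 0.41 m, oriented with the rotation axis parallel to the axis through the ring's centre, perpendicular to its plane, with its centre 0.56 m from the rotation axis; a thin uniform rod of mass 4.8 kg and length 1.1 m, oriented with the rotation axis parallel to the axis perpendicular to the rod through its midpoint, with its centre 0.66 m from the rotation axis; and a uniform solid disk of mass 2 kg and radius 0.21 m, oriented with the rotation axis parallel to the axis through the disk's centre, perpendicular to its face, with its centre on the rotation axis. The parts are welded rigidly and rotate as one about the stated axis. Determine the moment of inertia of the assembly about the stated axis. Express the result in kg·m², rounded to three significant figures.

Thin ring: I_cm = MR² = (5.4)(0.41)² = 0.90774 kg·m²; centre at d = 0.56 m, so the parallel axis theorem gives I = 0.90774 + (5.4)(0.56)² = 2.6012 kg·m².
Thin rod: I_cm = (1/12)ML² = (1/12)(4.8)(1.1)² = 0.484 kg·m²; centre at d = 0.66 m, so the parallel axis theorem gives I = 0.484 + (4.8)(0.66)² = 2.5749 kg·m².
Solid disk: I_cm = (1/2)MR² = (1/2)(2)(0.21)² = 0.0441 kg·m²; axis through the centre, so I = 0.0441 kg·m².
Total I = 2.6012 + 2.5749 + 0.0441 = 5.2202 kg·m².

5.22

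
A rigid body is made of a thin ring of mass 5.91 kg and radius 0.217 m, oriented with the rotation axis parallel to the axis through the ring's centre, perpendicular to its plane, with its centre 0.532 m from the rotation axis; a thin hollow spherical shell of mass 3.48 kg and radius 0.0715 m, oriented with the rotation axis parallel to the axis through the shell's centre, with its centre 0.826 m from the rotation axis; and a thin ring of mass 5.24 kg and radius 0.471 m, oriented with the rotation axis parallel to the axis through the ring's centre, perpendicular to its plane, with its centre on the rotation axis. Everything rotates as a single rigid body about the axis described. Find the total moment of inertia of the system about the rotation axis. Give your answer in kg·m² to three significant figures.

Thin ring: I_cm = MR² = (5.91)(0.217)² = 0.2783 kg·m²; centre at d = 0.532 m, so I = I_cm + Md² gives I = 0.2783 + (5.91)(0.532)² = 1.951 kg·m².
Spherical shell: I_cm = (2/3)MR² = (2/3)(3.48)(0.0715)² = 0.01186 kg·m²; centre at d = 0.826 m, so I = I_cm + Md² gives I = 0.01186 + (3.48)(0.826)² = 2.3862 kg·m².
Thin ring: I_cm = MR² = (5.24)(0.471)² = 1.1624 kg·m²; axis through the centre, so I = 1.1624 kg·m².
Total I = 1.951 + 2.3862 + 1.1624 = 5.4996 kg·m².

5.50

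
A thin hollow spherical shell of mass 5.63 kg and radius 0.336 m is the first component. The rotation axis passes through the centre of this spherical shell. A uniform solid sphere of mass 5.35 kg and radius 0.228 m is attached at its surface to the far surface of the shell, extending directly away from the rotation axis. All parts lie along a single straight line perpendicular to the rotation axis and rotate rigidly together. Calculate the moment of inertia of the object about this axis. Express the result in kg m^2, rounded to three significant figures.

2.24

Spherical shell: I_cm = (2/3)MR² = (2/3)(5.63)(0.336)² = 0.42374 kg m^2; axis through the centre, so I = 0.42374 kg m^2.
Solid sphere: I_cm = (2/5)MR² = (2/5)(5.35)(0.228)² = 0.11125 kg m^2; centre at d = 0.336 + 0.228 = 0.564 m, so the parallel axis theorem gives I = 0.11125 + (5.35)(0.564)² = 1.8131 kg m^2.
Total I = 0.42374 + 1.8131 = 2.2368 kg m^2.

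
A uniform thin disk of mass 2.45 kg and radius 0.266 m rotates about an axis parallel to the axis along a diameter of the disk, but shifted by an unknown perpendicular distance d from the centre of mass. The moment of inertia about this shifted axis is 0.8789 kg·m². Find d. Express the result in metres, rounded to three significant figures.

0.584

About the centre-of-mass axis, I_cm = (1/4)MR² = (1/4)(2.45)(0.266)² = 0.043338 kg·m².
Parallel axis theorem: I = I_cm + Md², so Md² = 0.8789 − 0.043338 = 0.83556 kg·m².
d = √(0.83556 / 2.45) = 0.58399 m.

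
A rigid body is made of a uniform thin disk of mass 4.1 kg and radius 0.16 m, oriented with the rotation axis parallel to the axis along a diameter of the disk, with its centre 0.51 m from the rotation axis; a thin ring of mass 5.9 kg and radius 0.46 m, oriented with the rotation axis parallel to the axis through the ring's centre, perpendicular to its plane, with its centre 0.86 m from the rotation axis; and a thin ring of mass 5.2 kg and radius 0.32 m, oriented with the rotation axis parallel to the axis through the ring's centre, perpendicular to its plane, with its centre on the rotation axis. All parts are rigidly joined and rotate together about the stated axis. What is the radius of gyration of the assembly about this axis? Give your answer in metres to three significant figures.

0.690

Thin disk: I_cm = (1/4)MR² = (1/4)(4.1)(0.16)² = 0.02624 kg·m²; centre at d = 0.51 m, so I = I_cm + Md² gives I = 0.02624 + (4.1)(0.51)² = 1.0926 kg·m².
Thin ring: I_cm = MR² = (5.9)(0.46)² = 1.2484 kg·m²; centre at d = 0.86 m, so I = I_cm + Md² gives I = 1.2484 + (5.9)(0.86)² = 5.6121 kg·m².
Thin ring: I_cm = MR² = (5.2)(0.32)² = 0.53248 kg·m²; axis through the centre, so I = 0.53248 kg·m².
Total I = 7.2372 kg·m²; total mass M = 15.2 kg.
k = √(I/M) = √(7.2372/15.2) = 0.69002 m.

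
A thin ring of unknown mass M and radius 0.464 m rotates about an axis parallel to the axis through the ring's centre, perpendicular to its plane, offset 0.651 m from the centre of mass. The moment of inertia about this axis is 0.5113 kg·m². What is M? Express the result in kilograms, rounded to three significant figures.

I = I_cm + Md² = MR² + Md² = M·[1·(0.464)² + (0.651)²] = M·0.6391.
So M = 0.5113 / 0.6391 = 0.80004 kg.

0.800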